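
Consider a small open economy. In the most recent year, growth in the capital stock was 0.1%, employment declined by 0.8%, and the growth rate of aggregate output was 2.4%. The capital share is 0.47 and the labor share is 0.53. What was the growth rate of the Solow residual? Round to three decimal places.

2.777%

Labor's share = 1 − 0.47 = 0.53.
The capital stock: 0.47 × 0.1 = 0.047 pp.
Employment: 0.53 × (-0.8) = -0.424 pp.
TFP growth = 2.4 + 0.377 = 2.777%.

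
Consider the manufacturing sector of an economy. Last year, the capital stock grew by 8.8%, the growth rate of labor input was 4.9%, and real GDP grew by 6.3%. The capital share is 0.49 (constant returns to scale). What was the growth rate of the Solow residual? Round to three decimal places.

Labor's share = 1 − 0.49 = 0.51.
The capital stock: 0.49 × 8.8 = 4.312 pp.
Labor input: 0.51 × 4.9 = 2.499 pp.
TFP growth = 6.3 − 6.811 = -0.511%.

-0.511%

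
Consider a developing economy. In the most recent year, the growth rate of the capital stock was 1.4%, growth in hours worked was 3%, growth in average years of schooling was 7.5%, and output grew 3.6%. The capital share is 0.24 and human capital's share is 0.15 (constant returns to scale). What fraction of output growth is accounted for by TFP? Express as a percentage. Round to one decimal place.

TFP accounted for 8.6% of growth.

Labor's share = 1 − 0.24 − 0.15 = 0.61.
The capital stock: 0.24 × 1.4 = 0.336 pp.
Average years of schooling: 0.15 × 7.5 = 1.125 pp.
Hours worked: 0.61 × 3 = 1.83 pp.
TFP growth = 3.6 − 3.291 = 0.309%.
TFP share of growth = 0.309 / 3.6 × 100 = 8.583%.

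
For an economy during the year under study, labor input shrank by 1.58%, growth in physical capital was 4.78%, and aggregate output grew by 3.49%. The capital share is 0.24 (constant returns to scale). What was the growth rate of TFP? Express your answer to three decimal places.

Labor's share = 1 − 0.24 = 0.76.
Physical capital: 0.24 × 4.78 = 1.1472 pp.
Labor input: 0.76 × (-1.58) = -1.2008 pp.
TFP growth = 3.49 + 0.0536 = 3.5436%.

TFP growth was 3.544%.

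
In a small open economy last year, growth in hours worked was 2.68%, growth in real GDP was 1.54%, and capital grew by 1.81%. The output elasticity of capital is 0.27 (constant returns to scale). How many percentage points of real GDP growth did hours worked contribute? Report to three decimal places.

1.956 pp

Labor's share = 1 − 0.27 = 0.73.
Contribution = share × growth = 0.73 × 2.68 = 1.9564 pp.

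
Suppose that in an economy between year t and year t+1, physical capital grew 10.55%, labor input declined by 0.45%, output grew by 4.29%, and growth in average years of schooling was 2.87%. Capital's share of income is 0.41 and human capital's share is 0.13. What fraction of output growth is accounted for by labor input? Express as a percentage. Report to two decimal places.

Labor input accounted for -4.83% of growth.

Labor's share = 1 − 0.41 − 0.13 = 0.46.
Labor input contributed 0.46 × (-0.45) = -0.207 pp.
Share of growth = -0.207 / 4.29 × 100 = -4.8252%.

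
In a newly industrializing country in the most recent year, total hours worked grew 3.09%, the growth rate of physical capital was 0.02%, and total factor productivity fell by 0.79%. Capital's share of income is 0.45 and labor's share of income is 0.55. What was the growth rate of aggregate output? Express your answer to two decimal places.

0.92%

Labor's share = 1 − 0.45 = 0.55.
Physical capital: 0.45 × 0.02 = 0.009 pp.
Total hours worked: 0.55 × 3.09 = 1.6995 pp.
Output growth = -0.79 + 1.7085 = 0.9185%.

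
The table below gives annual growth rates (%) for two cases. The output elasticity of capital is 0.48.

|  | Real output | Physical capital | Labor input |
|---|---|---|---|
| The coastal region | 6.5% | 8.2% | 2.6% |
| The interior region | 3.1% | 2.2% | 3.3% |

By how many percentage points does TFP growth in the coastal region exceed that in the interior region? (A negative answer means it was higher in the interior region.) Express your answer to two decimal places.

0.88 percentage points

Labor's share = 1 − 0.48 = 0.52.
The coastal region: TFP = 6.5 − 3.936 − 1.352 = 1.212%.
The interior region: TFP = 3.1 − 1.056 − 1.716 = 0.328%.
Difference = 1.212 − (0.328) = 0.884 pp.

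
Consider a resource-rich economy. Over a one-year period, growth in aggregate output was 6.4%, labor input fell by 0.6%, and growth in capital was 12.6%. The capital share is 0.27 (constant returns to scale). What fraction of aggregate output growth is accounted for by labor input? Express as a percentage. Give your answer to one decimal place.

Labor input accounted for -6.8% of growth.

Labor's share = 1 − 0.27 = 0.73.
Labor input contributed 0.73 × (-0.6) = -0.438 pp.
Share of growth = -0.438 / 6.4 × 100 = -6.844%.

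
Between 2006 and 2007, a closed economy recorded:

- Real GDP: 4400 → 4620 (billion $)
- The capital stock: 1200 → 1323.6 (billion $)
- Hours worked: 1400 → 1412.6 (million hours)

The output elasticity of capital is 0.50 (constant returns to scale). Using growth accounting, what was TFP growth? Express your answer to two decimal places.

Real GDP growth = (4620 − 4400) / 4400 = 5%.
The capital stock growth = (1323.6 − 1200) / 1200 = 10.3%.
Hours worked growth = (1412.6 − 1400) / 1400 = 0.9%.
Labor's share = 1 − 0.5 = 0.5.
The capital stock: 0.5 × 10.3 = 5.15 pp.
Hours worked: 0.5 × 0.9 = 0.45 pp.
TFP growth = 5 − 5.6 = -0.6%.

-0.60%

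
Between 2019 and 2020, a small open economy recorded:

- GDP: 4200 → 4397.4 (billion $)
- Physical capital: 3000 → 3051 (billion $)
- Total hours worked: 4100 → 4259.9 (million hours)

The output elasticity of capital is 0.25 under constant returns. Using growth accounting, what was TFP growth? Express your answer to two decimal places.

GDP growth = (4397.4 − 4200) / 4200 = 4.7%.
Physical capital growth = (3051 − 3000) / 3000 = 1.7%.
Total hours worked growth = (4259.9 − 4100) / 4100 = 3.9%.
Labor's share = 1 − 0.25 = 0.75.
Physical capital: 0.25 × 1.7 = 0.425 pp.
Total hours worked: 0.75 × 3.9 = 2.925 pp.
TFP growth = 4.7 − 3.35 = 1.35%.

TFP grew 1.35%.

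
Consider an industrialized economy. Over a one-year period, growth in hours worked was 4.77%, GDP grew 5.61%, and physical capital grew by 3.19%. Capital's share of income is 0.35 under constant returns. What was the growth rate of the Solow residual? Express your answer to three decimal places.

The Solow residual grew 1.393%.

Labor's share = 1 − 0.35 = 0.65.
Physical capital: 0.35 × 3.19 = 1.1165 pp.
Hours worked: 0.65 × 4.77 = 3.1005 pp.
TFP growth = 5.61 − 4.217 = 1.393%.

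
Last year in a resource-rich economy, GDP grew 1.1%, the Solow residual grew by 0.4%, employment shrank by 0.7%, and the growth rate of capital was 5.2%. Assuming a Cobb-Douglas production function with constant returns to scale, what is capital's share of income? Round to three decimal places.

gY = gA + α·gK + (1−α)·gL, so gY − gA − gL = α(gK − gL).
1.1 − 0.4 + 0.7 = α × (5.2 − (-0.7)).
1.4 = 5.9 α, so α = 0.23729.

Capital's share of income is 0.237.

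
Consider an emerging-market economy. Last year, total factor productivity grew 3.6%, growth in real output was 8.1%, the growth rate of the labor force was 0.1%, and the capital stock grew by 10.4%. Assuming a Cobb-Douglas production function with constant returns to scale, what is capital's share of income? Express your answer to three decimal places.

gY = gA + α·gK + (1−α)·gL, so gY − gA − gL = α(gK − gL).
8.1 − 3.6 − 0.1 = α × (10.4 − 0.1).
4.4 = 10.3 α, so α = 0.42718.

0.427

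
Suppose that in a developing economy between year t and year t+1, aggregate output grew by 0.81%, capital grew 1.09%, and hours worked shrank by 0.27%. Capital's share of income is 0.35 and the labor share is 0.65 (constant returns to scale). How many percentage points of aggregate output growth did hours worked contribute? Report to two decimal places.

Labor's share = 1 − 0.35 = 0.65.
Contribution = share × growth = 0.65 × (-0.27) = -0.1755 pp.

-0.18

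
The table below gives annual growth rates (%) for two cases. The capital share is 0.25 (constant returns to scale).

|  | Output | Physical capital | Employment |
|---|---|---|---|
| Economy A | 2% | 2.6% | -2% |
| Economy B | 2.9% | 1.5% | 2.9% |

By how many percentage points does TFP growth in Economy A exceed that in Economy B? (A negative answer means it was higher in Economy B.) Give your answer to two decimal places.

2.50 percentage points

Labor's share = 1 − 0.25 = 0.75.
Economy A: TFP = 2 − 0.65 + 1.5 = 2.85%.
Economy B: TFP = 2.9 − 0.375 − 2.175 = 0.35%.
Difference = 2.85 − (0.35) = 2.5 pp.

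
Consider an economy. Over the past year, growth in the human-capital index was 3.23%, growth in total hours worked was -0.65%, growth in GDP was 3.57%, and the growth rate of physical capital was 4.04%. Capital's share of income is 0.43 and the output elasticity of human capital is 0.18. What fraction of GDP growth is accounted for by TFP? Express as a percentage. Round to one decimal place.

42.2%

Labor's share = 1 − 0.43 − 0.18 = 0.39.
Physical capital: 0.43 × 4.04 = 1.7372 pp.
The human-capital index: 0.18 × 3.23 = 0.5814 pp.
Total hours worked: 0.39 × (-0.65) = -0.2535 pp.
TFP growth = 3.57 − 2.0651 = 1.5049%.
TFP share of growth = 1.5049 / 3.57 × 100 = 42.154%.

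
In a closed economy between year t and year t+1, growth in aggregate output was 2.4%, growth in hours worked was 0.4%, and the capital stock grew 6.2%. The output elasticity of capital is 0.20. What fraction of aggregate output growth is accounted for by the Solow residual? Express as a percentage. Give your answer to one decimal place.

The Solow residual accounted for 35.0% of growth.

Labor's share = 1 − 0.2 = 0.8.
The capital stock: 0.2 × 6.2 = 1.24 pp.
Hours worked: 0.8 × 0.4 = 0.32 pp.
TFP growth = 2.4 − 1.56 = 0.84%.
TFP share of growth = 0.84 / 2.4 × 100 = 35%.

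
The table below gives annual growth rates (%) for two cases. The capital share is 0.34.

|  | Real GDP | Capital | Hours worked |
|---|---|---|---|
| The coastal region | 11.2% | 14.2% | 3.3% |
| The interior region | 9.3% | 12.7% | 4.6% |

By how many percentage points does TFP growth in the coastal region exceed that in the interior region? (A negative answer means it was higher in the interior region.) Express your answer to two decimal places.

2.25 percentage points

Labor's share = 1 − 0.34 = 0.66.
The coastal region: TFP = 11.2 − 4.828 − 2.178 = 4.194%.
The interior region: TFP = 9.3 − 4.318 − 3.036 = 1.946%.
Difference = 4.194 − (1.946) = 2.248 pp.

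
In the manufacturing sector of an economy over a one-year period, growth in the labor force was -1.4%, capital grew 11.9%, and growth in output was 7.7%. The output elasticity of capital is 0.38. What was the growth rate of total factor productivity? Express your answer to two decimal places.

Total factor productivity grew 4.05%.

Labor's share = 1 − 0.38 = 0.62.
Capital: 0.38 × 11.9 = 4.522 pp.
The labor force: 0.62 × (-1.4) = -0.868 pp.
TFP growth = 7.7 − 3.654 = 4.046%.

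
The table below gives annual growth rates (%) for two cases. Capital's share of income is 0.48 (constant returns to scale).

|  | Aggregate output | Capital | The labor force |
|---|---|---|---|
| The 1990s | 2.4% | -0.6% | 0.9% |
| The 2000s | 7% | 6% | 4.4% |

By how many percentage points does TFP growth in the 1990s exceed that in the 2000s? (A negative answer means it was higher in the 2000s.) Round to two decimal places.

0.39 percentage points

Labor's share = 1 − 0.48 = 0.52.
The 1990s: TFP = 2.4 + 0.288 − 0.468 = 2.22%.
The 2000s: TFP = 7 − 2.88 − 2.288 = 1.832%.
Difference = 2.22 − (1.832) = 0.388 pp.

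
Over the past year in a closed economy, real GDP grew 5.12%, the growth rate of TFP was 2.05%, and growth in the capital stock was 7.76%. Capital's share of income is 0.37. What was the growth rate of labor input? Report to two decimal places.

Labor's share = 1 − 0.37 = 0.63.
gY = gA + 0.37×7.76 + 0.63×g.
0.63×g = 5.12 − 2.05 − 2.8712 = 0.1988.
g = 0.1988 / 0.63 = 0.3156%.

0.32%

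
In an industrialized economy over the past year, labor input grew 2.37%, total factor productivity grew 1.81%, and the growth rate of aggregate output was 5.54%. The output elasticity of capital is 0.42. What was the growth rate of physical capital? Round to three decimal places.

Physical capital grew 5.608%.

Labor's share = 1 − 0.42 = 0.58.
gY = gA + 0.58×2.37 + 0.42×g.
0.42×g = 5.54 − 1.81 − 1.3746 = 2.3554.
g = 2.3554 / 0.42 = 5.6081%.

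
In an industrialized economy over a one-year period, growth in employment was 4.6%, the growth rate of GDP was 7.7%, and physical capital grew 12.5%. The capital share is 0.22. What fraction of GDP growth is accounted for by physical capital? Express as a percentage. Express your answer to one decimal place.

Physical capital contributed 0.22 × 12.5 = 2.75 pp.
Share of growth = 2.75 / 7.7 × 100 = 35.714%.

Physical capital accounted for 35.7% of growth.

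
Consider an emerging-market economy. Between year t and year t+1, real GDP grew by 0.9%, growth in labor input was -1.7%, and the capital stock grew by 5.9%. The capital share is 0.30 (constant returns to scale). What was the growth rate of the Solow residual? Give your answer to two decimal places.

Labor's share = 1 − 0.3 = 0.7.
The capital stock: 0.3 × 5.9 = 1.77 pp.
Labor input: 0.7 × (-1.7) = -1.19 pp.
TFP growth = 0.9 − 0.58 = 0.32%.

0.32%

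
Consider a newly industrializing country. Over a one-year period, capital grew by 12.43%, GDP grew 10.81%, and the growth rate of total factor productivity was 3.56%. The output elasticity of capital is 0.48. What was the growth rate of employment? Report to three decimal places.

2.468%

Labor's share = 1 − 0.48 = 0.52.
gY = gA + 0.48×12.43 + 0.52×g.
0.52×g = 10.81 − 3.56 − 5.9664 = 1.2836.
g = 1.2836 / 0.52 = 2.46846%.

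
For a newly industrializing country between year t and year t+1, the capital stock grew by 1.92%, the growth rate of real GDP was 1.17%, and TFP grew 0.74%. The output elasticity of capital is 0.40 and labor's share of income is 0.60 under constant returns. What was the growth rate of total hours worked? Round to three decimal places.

-0.563%

Labor's share = 1 − 0.4 = 0.6.
gY = gA + 0.4×1.92 + 0.6×g.
0.6×g = 1.17 − 0.74 − 0.768 = -0.338.
g = -0.338 / 0.6 = -0.56333%.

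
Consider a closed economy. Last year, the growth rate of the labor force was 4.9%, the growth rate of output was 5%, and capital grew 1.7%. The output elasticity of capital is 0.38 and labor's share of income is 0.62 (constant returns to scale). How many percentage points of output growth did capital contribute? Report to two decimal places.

Contribution = share × growth = 0.38 × 1.7 = 0.646 pp.

0.65 percentage points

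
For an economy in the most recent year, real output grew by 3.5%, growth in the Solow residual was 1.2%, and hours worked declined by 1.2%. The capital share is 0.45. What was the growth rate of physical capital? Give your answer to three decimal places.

6.578%

Labor's share = 1 − 0.45 = 0.55.
gY = gA + 0.55×(-1.2) + 0.45×g.
0.45×g = 3.5 − 1.2 + 0.66 = 2.96.
g = 2.96 / 0.45 = 6.57778%.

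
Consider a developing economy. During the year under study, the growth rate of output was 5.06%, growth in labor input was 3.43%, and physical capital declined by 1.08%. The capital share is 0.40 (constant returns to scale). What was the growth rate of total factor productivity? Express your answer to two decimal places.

3.43%

Labor's share = 1 − 0.4 = 0.6.
Physical capital: 0.4 × (-1.08) = -0.432 pp.
Labor input: 0.6 × 3.43 = 2.058 pp.
TFP growth = 5.06 − 1.626 = 3.434%.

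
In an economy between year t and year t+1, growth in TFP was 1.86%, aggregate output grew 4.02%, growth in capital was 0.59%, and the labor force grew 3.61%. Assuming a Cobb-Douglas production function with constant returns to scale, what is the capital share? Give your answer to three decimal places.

α = 0.480

gY = gA + α·gK + (1−α)·gL, so gY − gA − gL = α(gK − gL).
4.02 − 1.86 − 3.61 = α × (0.59 − 3.61).
-1.45 = -3.02 α, so α = 0.48013.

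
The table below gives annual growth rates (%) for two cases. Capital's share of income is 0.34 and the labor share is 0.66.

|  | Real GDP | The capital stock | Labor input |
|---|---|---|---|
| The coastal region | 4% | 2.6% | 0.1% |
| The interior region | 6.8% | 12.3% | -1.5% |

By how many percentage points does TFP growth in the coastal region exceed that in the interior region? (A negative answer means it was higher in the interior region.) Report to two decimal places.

Labor's share = 1 − 0.34 = 0.66.
The coastal region: TFP = 4 − 0.884 − 0.066 = 3.05%.
The interior region: TFP = 6.8 − 4.182 + 0.99 = 3.608%.
Difference = 3.05 − (3.608) = -0.558 pp.

-0.56 percentage points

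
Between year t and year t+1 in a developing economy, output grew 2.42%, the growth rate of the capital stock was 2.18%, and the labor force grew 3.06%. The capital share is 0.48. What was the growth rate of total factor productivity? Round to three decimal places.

Labor's share = 1 − 0.48 = 0.52.
The capital stock: 0.48 × 2.18 = 1.0464 pp.
The labor force: 0.52 × 3.06 = 1.5912 pp.
TFP growth = 2.42 − 2.6376 = -0.2176%.

-0.218%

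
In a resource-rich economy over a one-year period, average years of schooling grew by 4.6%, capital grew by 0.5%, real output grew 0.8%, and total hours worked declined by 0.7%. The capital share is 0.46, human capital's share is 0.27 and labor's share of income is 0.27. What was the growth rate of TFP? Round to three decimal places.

-0.483%

Labor's share = 1 − 0.46 − 0.27 = 0.27.
Capital: 0.46 × 0.5 = 0.23 pp.
Average years of schooling: 0.27 × 4.6 = 1.242 pp.
Total hours worked: 0.27 × (-0.7) = -0.189 pp.
TFP growth = 0.8 − 1.283 = -0.483%.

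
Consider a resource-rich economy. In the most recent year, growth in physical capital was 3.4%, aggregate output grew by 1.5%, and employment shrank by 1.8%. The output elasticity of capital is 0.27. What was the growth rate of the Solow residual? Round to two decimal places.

The Solow residual grew 1.90%.

Labor's share = 1 − 0.27 = 0.73.
Physical capital: 0.27 × 3.4 = 0.918 pp.
Employment: 0.73 × (-1.8) = -1.314 pp.
TFP growth = 1.5 + 0.396 = 1.896%.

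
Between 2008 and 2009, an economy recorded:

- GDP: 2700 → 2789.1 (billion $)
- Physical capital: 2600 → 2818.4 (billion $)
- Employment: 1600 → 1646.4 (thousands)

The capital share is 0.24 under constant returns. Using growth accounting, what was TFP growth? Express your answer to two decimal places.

GDP growth = (2789.1 − 2700) / 2700 = 3.3%.
Physical capital growth = (2818.4 − 2600) / 2600 = 8.4%.
Employment growth = (1646.4 − 1600) / 1600 = 2.9%.
Labor's share = 1 − 0.24 = 0.76.
Physical capital: 0.24 × 8.4 = 2.016 pp.
Employment: 0.76 × 2.9 = 2.204 pp.
TFP growth = 3.3 − 4.22 = -0.92%.

-0.92%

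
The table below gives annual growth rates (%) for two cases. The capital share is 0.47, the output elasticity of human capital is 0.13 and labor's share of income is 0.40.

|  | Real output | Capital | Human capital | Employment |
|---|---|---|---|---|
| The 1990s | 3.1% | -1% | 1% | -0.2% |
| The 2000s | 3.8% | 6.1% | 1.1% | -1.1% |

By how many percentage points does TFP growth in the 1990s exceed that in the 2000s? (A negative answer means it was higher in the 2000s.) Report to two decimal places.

Labor's share = 1 − 0.47 − 0.13 = 0.4.
The 1990s: TFP = 3.1 + 0.47 − 0.13 + 0.08 = 3.52%.
The 2000s: TFP = 3.8 − 2.867 − 0.143 + 0.44 = 1.23%.
Difference = 3.52 − (1.23) = 2.29 pp.

2.29 percentage points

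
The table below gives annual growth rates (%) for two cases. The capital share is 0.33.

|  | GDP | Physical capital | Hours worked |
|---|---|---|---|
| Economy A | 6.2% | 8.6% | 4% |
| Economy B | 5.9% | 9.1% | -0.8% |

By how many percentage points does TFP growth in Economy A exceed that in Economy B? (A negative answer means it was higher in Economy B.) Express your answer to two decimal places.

Labor's share = 1 − 0.33 = 0.67.
Economy A: TFP = 6.2 − 2.838 − 2.68 = 0.682%.
Economy B: TFP = 5.9 − 3.003 + 0.536 = 3.433%.
Difference = 0.682 − (3.433) = -2.751 pp.

-2.75 percentage points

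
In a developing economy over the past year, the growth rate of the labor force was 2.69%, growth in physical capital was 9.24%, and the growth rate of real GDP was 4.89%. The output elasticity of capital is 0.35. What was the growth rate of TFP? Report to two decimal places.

Labor's share = 1 − 0.35 = 0.65.
Physical capital: 0.35 × 9.24 = 3.234 pp.
The labor force: 0.65 × 2.69 = 1.7485 pp.
TFP growth = 4.89 − 4.9825 = -0.0925%.

-0.09%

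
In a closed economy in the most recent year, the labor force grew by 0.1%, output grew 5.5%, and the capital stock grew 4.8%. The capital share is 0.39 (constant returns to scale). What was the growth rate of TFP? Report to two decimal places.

Labor's share = 1 − 0.39 = 0.61.
The capital stock: 0.39 × 4.8 = 1.872 pp.
The labor force: 0.61 × 0.1 = 0.061 pp.
TFP growth = 5.5 − 1.933 = 3.567%.

3.57%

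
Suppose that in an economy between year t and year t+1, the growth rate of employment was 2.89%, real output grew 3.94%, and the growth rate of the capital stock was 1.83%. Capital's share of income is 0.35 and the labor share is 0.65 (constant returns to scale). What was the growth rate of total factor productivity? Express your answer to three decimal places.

1.421%

Labor's share = 1 − 0.35 = 0.65.
The capital stock: 0.35 × 1.83 = 0.6405 pp.
Employment: 0.65 × 2.89 = 1.8785 pp.
TFP growth = 3.94 − 2.519 = 1.421%.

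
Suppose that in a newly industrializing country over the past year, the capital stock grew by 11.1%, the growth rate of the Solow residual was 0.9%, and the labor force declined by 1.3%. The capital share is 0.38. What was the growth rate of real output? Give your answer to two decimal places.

Labor's share = 1 − 0.38 = 0.62.
The capital stock: 0.38 × 11.1 = 4.218 pp.
The labor force: 0.62 × (-1.3) = -0.806 pp.
Output growth = 0.9 + 3.412 = 4.312%.

Real output growth was 4.31%.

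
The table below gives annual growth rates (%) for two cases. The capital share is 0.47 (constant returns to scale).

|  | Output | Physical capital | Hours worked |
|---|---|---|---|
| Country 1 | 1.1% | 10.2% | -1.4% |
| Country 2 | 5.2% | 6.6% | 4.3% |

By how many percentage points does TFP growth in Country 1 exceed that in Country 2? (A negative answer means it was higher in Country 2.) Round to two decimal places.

Labor's share = 1 − 0.47 = 0.53.
Country 1: TFP = 1.1 − 4.794 + 0.742 = -2.952%.
Country 2: TFP = 5.2 − 3.102 − 2.279 = -0.181%.
Difference = -2.952 − (-0.181) = -2.771 pp.

-2.77 percentage points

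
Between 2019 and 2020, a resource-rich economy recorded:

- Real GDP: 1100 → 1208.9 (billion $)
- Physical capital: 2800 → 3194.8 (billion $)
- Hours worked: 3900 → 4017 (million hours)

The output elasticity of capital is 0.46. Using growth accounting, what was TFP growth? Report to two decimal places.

Real GDP growth = (1208.9 − 1100) / 1100 = 9.9%.
Physical capital growth = (3194.8 − 2800) / 2800 = 14.1%.
Hours worked growth = (4017 − 3900) / 3900 = 3%.
Labor's share = 1 − 0.46 = 0.54.
Physical capital: 0.46 × 14.1 = 6.486 pp.
Hours worked: 0.54 × 3 = 1.62 pp.
TFP growth = 9.9 − 8.106 = 1.794%.

1.79%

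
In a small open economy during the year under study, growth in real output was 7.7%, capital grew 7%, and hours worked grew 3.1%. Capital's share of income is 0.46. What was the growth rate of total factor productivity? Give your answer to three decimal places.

2.806%

Labor's share = 1 − 0.46 = 0.54.
Capital: 0.46 × 7 = 3.22 pp.
Hours worked: 0.54 × 3.1 = 1.674 pp.
TFP growth = 7.7 − 4.894 = 2.806%.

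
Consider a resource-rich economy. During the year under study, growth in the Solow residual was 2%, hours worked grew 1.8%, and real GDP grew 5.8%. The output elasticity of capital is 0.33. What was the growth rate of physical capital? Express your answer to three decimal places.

Labor's share = 1 − 0.33 = 0.67.
gY = gA + 0.67×1.8 + 0.33×g.
0.33×g = 5.8 − 2 − 1.206 = 2.594.
g = 2.594 / 0.33 = 7.86061%.

7.861%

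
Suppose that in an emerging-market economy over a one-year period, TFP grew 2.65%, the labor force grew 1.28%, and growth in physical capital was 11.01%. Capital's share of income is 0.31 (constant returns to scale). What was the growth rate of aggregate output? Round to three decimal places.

6.946%

Labor's share = 1 − 0.31 = 0.69.
Physical capital: 0.31 × 11.01 = 3.4131 pp.
The labor force: 0.69 × 1.28 = 0.8832 pp.
Output growth = 2.65 + 4.2963 = 6.9463%.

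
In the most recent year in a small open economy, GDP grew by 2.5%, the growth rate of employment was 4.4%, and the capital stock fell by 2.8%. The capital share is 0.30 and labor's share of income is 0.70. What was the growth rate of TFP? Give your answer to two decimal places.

TFP growth was 0.26%.

Labor's share = 1 − 0.3 = 0.7.
The capital stock: 0.3 × (-2.8) = -0.84 pp.
Employment: 0.7 × 4.4 = 3.08 pp.
TFP growth = 2.5 − 2.24 = 0.26%.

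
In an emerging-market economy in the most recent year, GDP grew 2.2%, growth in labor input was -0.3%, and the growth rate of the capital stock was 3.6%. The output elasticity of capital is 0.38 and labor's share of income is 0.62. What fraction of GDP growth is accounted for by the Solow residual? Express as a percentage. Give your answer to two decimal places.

46.27%

Labor's share = 1 − 0.38 = 0.62.
The capital stock: 0.38 × 3.6 = 1.368 pp.
Labor input: 0.62 × (-0.3) = -0.186 pp.
TFP growth = 2.2 − 1.182 = 1.018%.
TFP share of growth = 1.018 / 2.2 × 100 = 46.2727%.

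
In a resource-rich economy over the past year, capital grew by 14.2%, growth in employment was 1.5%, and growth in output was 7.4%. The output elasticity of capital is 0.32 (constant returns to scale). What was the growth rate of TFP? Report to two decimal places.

1.84%

Labor's share = 1 − 0.32 = 0.68.
Capital: 0.32 × 14.2 = 4.544 pp.
Employment: 0.68 × 1.5 = 1.02 pp.
TFP growth = 7.4 − 5.564 = 1.836%.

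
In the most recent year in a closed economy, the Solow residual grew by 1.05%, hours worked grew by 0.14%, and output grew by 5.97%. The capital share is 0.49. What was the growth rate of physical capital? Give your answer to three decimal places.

Labor's share = 1 − 0.49 = 0.51.
gY = gA + 0.51×0.14 + 0.49×g.
0.49×g = 5.97 − 1.05 − 0.0714 = 4.8486.
g = 4.8486 / 0.49 = 9.8951%.

9.895%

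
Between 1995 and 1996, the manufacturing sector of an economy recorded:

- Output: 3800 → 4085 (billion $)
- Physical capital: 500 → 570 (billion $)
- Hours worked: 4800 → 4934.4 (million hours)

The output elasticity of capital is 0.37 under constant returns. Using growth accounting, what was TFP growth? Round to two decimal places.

Output growth = (4085 − 3800) / 3800 = 7.5%.
Physical capital growth = (570 − 500) / 500 = 14%.
Hours worked growth = (4934.4 − 4800) / 4800 = 2.8%.
Labor's share = 1 − 0.37 = 0.63.
Physical capital: 0.37 × 14 = 5.18 pp.
Hours worked: 0.63 × 2.8 = 1.764 pp.
TFP growth = 7.5 − 6.944 = 0.556%.

0.56%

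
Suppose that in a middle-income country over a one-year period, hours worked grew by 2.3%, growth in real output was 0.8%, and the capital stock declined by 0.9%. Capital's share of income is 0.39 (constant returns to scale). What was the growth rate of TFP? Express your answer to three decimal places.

-0.252%

Labor's share = 1 − 0.39 = 0.61.
The capital stock: 0.39 × (-0.9) = -0.351 pp.
Hours worked: 0.61 × 2.3 = 1.403 pp.
TFP growth = 0.8 − 1.052 = -0.252%.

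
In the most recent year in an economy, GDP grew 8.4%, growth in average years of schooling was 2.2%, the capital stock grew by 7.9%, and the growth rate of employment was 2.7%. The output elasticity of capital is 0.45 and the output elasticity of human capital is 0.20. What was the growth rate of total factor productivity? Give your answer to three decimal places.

Labor's share = 1 − 0.45 − 0.2 = 0.35.
The capital stock: 0.45 × 7.9 = 3.555 pp.
Average years of schooling: 0.2 × 2.2 = 0.44 pp.
Employment: 0.35 × 2.7 = 0.945 pp.
TFP growth = 8.4 − 4.94 = 3.46%.

Total factor productivity grew 3.460%.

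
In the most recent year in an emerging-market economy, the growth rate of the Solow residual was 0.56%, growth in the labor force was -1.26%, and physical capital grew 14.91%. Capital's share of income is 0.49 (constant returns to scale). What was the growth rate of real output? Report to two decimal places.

Real output growth was 7.22%.

Labor's share = 1 − 0.49 = 0.51.
Physical capital: 0.49 × 14.91 = 7.3059 pp.
The labor force: 0.51 × (-1.26) = -0.6426 pp.
Output growth = 0.56 + 6.6633 = 7.2233%.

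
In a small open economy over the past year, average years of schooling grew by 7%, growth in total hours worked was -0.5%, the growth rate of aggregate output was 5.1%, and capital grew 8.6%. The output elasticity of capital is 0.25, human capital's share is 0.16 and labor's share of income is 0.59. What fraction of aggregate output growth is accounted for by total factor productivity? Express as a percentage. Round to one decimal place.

41.7%

Labor's share = 1 − 0.25 − 0.16 = 0.59.
Capital: 0.25 × 8.6 = 2.15 pp.
Average years of schooling: 0.16 × 7 = 1.12 pp.
Total hours worked: 0.59 × (-0.5) = -0.295 pp.
TFP growth = 5.1 − 2.975 = 2.125%.
TFP share of growth = 2.125 / 5.1 × 100 = 41.667%.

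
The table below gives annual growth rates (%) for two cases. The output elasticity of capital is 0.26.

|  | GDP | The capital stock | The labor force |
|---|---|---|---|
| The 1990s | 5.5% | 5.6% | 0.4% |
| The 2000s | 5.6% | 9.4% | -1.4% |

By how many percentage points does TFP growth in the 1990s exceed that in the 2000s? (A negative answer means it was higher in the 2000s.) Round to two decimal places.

Labor's share = 1 − 0.26 = 0.74.
The 1990s: TFP = 5.5 − 1.456 − 0.296 = 3.748%.
The 2000s: TFP = 5.6 − 2.444 + 1.036 = 4.192%.
Difference = 3.748 − (4.192) = -0.444 pp.

-0.44 percentage points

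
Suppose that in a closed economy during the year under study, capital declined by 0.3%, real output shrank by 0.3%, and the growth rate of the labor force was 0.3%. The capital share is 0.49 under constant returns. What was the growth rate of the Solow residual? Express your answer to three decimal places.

Labor's share = 1 − 0.49 = 0.51.
Capital: 0.49 × (-0.3) = -0.147 pp.
The labor force: 0.51 × 0.3 = 0.153 pp.
TFP growth = -0.3 − 0.006 = -0.306%.

-0.306%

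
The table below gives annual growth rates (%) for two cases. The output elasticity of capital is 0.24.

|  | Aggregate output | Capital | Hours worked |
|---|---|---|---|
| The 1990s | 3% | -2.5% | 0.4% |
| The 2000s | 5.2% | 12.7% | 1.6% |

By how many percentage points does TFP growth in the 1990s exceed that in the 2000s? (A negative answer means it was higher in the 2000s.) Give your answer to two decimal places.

Labor's share = 1 − 0.24 = 0.76.
The 1990s: TFP = 3 + 0.6 − 0.304 = 3.296%.
The 2000s: TFP = 5.2 − 3.048 − 1.216 = 0.936%.
Difference = 3.296 − (0.936) = 2.36 pp.

2.36 percentage points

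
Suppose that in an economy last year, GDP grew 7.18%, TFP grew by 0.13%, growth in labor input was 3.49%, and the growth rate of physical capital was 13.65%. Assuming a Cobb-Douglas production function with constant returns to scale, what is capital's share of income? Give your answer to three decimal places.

Capital's share of income is 0.350.

gY = gA + α·gK + (1−α)·gL, so gY − gA − gL = α(gK − gL).
7.18 − 0.13 − 3.49 = α × (13.65 − 3.49).
3.56 = 10.16 α, so α = 0.35039.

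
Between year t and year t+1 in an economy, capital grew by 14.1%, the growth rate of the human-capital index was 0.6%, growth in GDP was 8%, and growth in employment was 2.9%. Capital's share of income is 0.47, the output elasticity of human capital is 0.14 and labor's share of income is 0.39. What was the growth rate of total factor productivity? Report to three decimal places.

Labor's share = 1 − 0.47 − 0.14 = 0.39.
Capital: 0.47 × 14.1 = 6.627 pp.
The human-capital index: 0.14 × 0.6 = 0.084 pp.
Employment: 0.39 × 2.9 = 1.131 pp.
TFP growth = 8 − 7.842 = 0.158%.

0.158%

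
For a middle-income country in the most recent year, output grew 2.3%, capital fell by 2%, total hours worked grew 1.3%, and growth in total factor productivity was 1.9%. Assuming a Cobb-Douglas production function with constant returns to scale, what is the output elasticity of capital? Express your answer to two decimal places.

α = 0.27

gY = gA + α·gK + (1−α)·gL, so gY − gA − gL = α(gK − gL).
2.3 − 1.9 − 1.3 = α × (-2 − 1.3).
-0.9 = -3.3 α, so α = 0.2727.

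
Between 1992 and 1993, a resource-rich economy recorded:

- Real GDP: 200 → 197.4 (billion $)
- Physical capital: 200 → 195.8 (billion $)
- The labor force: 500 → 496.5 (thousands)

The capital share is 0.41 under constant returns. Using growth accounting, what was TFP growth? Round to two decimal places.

Real GDP growth = (197.4 − 200) / 200 = -1.3%.
Physical capital growth = (195.8 − 200) / 200 = -2.1%.
The labor force growth = (496.5 − 500) / 500 = -0.7%.
Labor's share = 1 − 0.41 = 0.59.
Physical capital: 0.41 × (-2.1) = -0.861 pp.
The labor force: 0.59 × (-0.7) = -0.413 pp.
TFP growth = -1.3 + 1.274 = -0.026%.

-0.03%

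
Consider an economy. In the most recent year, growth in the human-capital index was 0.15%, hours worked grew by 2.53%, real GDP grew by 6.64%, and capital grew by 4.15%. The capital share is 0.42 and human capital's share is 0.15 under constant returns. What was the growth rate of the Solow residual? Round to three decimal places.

Labor's share = 1 − 0.42 − 0.15 = 0.43.
Capital: 0.42 × 4.15 = 1.743 pp.
The human-capital index: 0.15 × 0.15 = 0.0225 pp.
Hours worked: 0.43 × 2.53 = 1.0879 pp.
TFP growth = 6.64 − 2.8534 = 3.7866%.

The Solow residual growth was 3.787%.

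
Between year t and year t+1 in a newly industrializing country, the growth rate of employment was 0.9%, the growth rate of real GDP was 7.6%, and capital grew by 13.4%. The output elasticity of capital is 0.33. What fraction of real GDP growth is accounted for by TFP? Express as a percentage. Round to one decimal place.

Labor's share = 1 − 0.33 = 0.67.
Capital: 0.33 × 13.4 = 4.422 pp.
Employment: 0.67 × 0.9 = 0.603 pp.
TFP growth = 7.6 − 5.025 = 2.575%.
TFP share of growth = 2.575 / 7.6 × 100 = 33.882%.

33.9%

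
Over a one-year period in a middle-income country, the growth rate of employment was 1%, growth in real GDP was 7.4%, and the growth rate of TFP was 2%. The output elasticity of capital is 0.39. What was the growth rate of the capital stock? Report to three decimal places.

12.282%

Labor's share = 1 − 0.39 = 0.61.
gY = gA + 0.61×1 + 0.39×g.
0.39×g = 7.4 − 2 − 0.61 = 4.79.
g = 4.79 / 0.39 = 12.28205%.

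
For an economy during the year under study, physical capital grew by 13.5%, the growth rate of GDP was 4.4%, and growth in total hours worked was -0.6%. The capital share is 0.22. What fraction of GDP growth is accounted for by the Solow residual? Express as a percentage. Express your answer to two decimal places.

The Solow residual accounted for 43.14% of growth.

Labor's share = 1 − 0.22 = 0.78.
Physical capital: 0.22 × 13.5 = 2.97 pp.
Total hours worked: 0.78 × (-0.6) = -0.468 pp.
TFP growth = 4.4 − 2.502 = 1.898%.
TFP share of growth = 1.898 / 4.4 × 100 = 43.1364%.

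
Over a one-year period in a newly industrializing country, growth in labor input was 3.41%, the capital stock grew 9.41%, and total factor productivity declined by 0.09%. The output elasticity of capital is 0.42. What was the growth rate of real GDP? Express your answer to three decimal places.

Labor's share = 1 − 0.42 = 0.58.
The capital stock: 0.42 × 9.41 = 3.9522 pp.
Labor input: 0.58 × 3.41 = 1.9778 pp.
Output growth = -0.09 + 5.93 = 5.84%.

Real GDP growth was 5.840%.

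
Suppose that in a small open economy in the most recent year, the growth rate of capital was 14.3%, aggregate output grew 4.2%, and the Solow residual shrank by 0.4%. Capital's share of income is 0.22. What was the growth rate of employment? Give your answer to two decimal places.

1.86%

Labor's share = 1 − 0.22 = 0.78.
gY = gA + 0.22×14.3 + 0.78×g.
0.78×g = 4.2 + 0.4 − 3.146 = 1.454.
g = 1.454 / 0.78 = 1.8641%.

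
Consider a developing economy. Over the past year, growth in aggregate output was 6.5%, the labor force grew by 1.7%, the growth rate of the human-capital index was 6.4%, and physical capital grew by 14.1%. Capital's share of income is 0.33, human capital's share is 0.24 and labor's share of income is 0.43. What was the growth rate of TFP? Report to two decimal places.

Labor's share = 1 − 0.33 − 0.24 = 0.43.
Physical capital: 0.33 × 14.1 = 4.653 pp.
The human-capital index: 0.24 × 6.4 = 1.536 pp.
The labor force: 0.43 × 1.7 = 0.731 pp.
TFP growth = 6.5 − 6.92 = -0.42%.

-0.42%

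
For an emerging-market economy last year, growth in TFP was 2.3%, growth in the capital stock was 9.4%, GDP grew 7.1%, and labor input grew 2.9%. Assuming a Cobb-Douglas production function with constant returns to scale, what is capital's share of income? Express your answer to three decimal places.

0.292

gY = gA + α·gK + (1−α)·gL, so gY − gA − gL = α(gK − gL).
7.1 − 2.3 − 2.9 = α × (9.4 − 2.9).
1.9 = 6.5 α, so α = 0.29231.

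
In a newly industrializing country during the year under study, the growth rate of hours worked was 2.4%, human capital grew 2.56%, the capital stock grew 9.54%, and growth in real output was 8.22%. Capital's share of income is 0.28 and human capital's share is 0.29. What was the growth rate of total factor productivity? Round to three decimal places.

Labor's share = 1 − 0.28 − 0.29 = 0.43.
The capital stock: 0.28 × 9.54 = 2.6712 pp.
Human capital: 0.29 × 2.56 = 0.7424 pp.
Hours worked: 0.43 × 2.4 = 1.032 pp.
TFP growth = 8.22 − 4.4456 = 3.7744%.

3.774%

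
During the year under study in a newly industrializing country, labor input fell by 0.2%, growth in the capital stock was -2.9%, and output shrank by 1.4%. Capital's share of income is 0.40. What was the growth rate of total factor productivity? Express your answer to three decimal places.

-0.120%

Labor's share = 1 − 0.4 = 0.6.
The capital stock: 0.4 × (-2.9) = -1.16 pp.
Labor input: 0.6 × (-0.2) = -0.12 pp.
TFP growth = -1.4 + 1.28 = -0.12%.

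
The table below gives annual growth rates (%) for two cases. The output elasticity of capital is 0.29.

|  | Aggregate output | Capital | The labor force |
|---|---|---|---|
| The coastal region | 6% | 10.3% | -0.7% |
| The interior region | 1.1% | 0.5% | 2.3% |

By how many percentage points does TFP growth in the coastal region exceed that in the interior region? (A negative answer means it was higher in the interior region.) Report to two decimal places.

Labor's share = 1 − 0.29 = 0.71.
The coastal region: TFP = 6 − 2.987 + 0.497 = 3.51%.
The interior region: TFP = 1.1 − 0.145 − 1.633 = -0.678%.
Difference = 3.51 − (-0.678) = 4.188 pp.

4.19 percentage points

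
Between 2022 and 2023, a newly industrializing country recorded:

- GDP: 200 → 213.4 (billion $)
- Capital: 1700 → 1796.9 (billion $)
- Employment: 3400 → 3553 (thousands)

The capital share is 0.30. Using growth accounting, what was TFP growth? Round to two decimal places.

GDP growth = (213.4 − 200) / 200 = 6.7%.
Capital growth = (1796.9 − 1700) / 1700 = 5.7%.
Employment growth = (3553 − 3400) / 3400 = 4.5%.
Labor's share = 1 − 0.3 = 0.7.
Capital: 0.3 × 5.7 = 1.71 pp.
Employment: 0.7 × 4.5 = 3.15 pp.
TFP growth = 6.7 − 4.86 = 1.84%.

1.84%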